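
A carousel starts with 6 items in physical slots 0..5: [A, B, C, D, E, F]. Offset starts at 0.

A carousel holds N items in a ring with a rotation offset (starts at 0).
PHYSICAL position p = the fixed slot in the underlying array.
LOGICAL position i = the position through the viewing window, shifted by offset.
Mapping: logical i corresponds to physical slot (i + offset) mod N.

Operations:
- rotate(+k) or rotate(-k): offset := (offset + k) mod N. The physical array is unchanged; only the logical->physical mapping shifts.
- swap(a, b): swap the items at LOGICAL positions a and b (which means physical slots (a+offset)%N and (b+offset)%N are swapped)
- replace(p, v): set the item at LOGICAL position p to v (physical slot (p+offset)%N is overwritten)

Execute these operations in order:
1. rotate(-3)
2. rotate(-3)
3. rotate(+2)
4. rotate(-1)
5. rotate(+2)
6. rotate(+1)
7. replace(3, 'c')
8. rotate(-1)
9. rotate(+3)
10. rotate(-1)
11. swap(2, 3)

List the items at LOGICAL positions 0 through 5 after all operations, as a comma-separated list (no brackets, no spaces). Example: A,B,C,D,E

After op 1 (rotate(-3)): offset=3, physical=[A,B,C,D,E,F], logical=[D,E,F,A,B,C]
After op 2 (rotate(-3)): offset=0, physical=[A,B,C,D,E,F], logical=[A,B,C,D,E,F]
After op 3 (rotate(+2)): offset=2, physical=[A,B,C,D,E,F], logical=[C,D,E,F,A,B]
After op 4 (rotate(-1)): offset=1, physical=[A,B,C,D,E,F], logical=[B,C,D,E,F,A]
After op 5 (rotate(+2)): offset=3, physical=[A,B,C,D,E,F], logical=[D,E,F,A,B,C]
After op 6 (rotate(+1)): offset=4, physical=[A,B,C,D,E,F], logical=[E,F,A,B,C,D]
After op 7 (replace(3, 'c')): offset=4, physical=[A,c,C,D,E,F], logical=[E,F,A,c,C,D]
After op 8 (rotate(-1)): offset=3, physical=[A,c,C,D,E,F], logical=[D,E,F,A,c,C]
After op 9 (rotate(+3)): offset=0, physical=[A,c,C,D,E,F], logical=[A,c,C,D,E,F]
After op 10 (rotate(-1)): offset=5, physical=[A,c,C,D,E,F], logical=[F,A,c,C,D,E]
After op 11 (swap(2, 3)): offset=5, physical=[A,C,c,D,E,F], logical=[F,A,C,c,D,E]

Answer: F,A,C,c,D,E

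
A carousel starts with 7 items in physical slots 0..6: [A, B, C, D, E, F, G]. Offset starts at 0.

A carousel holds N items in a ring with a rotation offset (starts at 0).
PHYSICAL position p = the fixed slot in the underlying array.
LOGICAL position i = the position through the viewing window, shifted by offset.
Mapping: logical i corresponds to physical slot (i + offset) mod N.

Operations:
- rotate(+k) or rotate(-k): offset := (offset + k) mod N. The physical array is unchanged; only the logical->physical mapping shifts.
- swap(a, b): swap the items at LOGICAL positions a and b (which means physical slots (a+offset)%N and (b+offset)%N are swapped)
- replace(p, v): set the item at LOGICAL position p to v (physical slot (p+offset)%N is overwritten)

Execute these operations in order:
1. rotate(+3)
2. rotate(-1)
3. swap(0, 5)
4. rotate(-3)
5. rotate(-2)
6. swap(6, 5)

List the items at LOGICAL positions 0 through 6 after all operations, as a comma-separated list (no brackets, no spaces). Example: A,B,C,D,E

Answer: E,F,G,C,B,D,A

Derivation:
After op 1 (rotate(+3)): offset=3, physical=[A,B,C,D,E,F,G], logical=[D,E,F,G,A,B,C]
After op 2 (rotate(-1)): offset=2, physical=[A,B,C,D,E,F,G], logical=[C,D,E,F,G,A,B]
After op 3 (swap(0, 5)): offset=2, physical=[C,B,A,D,E,F,G], logical=[A,D,E,F,G,C,B]
After op 4 (rotate(-3)): offset=6, physical=[C,B,A,D,E,F,G], logical=[G,C,B,A,D,E,F]
After op 5 (rotate(-2)): offset=4, physical=[C,B,A,D,E,F,G], logical=[E,F,G,C,B,A,D]
After op 6 (swap(6, 5)): offset=4, physical=[C,B,D,A,E,F,G], logical=[E,F,G,C,B,D,A]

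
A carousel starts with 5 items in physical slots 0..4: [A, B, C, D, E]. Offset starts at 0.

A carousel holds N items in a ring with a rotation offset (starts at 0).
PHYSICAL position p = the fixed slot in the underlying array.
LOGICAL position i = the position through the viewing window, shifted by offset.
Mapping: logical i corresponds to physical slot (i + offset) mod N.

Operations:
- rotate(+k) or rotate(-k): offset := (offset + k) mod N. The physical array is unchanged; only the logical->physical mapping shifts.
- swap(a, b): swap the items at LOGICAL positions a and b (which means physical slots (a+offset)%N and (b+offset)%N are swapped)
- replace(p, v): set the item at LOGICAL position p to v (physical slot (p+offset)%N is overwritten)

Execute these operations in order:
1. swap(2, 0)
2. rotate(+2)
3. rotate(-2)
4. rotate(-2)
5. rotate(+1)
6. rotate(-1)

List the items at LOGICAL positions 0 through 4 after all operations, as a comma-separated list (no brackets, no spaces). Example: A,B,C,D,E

After op 1 (swap(2, 0)): offset=0, physical=[C,B,A,D,E], logical=[C,B,A,D,E]
After op 2 (rotate(+2)): offset=2, physical=[C,B,A,D,E], logical=[A,D,E,C,B]
After op 3 (rotate(-2)): offset=0, physical=[C,B,A,D,E], logical=[C,B,A,D,E]
After op 4 (rotate(-2)): offset=3, physical=[C,B,A,D,E], logical=[D,E,C,B,A]
After op 5 (rotate(+1)): offset=4, physical=[C,B,A,D,E], logical=[E,C,B,A,D]
After op 6 (rotate(-1)): offset=3, physical=[C,B,A,D,E], logical=[D,E,C,B,A]

Answer: D,E,C,B,A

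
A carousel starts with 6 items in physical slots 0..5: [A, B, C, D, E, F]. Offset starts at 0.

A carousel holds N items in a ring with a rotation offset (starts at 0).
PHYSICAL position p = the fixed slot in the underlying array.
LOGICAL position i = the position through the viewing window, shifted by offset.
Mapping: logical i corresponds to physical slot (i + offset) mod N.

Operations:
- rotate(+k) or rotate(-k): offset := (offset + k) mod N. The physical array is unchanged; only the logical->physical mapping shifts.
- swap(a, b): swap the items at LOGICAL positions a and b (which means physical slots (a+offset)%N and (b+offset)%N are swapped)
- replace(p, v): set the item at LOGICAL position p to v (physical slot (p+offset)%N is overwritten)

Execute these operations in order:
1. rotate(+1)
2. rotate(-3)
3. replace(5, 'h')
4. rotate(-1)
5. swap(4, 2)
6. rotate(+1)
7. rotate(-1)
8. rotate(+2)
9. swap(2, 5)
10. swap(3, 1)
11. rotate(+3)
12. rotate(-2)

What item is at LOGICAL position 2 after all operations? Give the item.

After op 1 (rotate(+1)): offset=1, physical=[A,B,C,D,E,F], logical=[B,C,D,E,F,A]
After op 2 (rotate(-3)): offset=4, physical=[A,B,C,D,E,F], logical=[E,F,A,B,C,D]
After op 3 (replace(5, 'h')): offset=4, physical=[A,B,C,h,E,F], logical=[E,F,A,B,C,h]
After op 4 (rotate(-1)): offset=3, physical=[A,B,C,h,E,F], logical=[h,E,F,A,B,C]
After op 5 (swap(4, 2)): offset=3, physical=[A,F,C,h,E,B], logical=[h,E,B,A,F,C]
After op 6 (rotate(+1)): offset=4, physical=[A,F,C,h,E,B], logical=[E,B,A,F,C,h]
After op 7 (rotate(-1)): offset=3, physical=[A,F,C,h,E,B], logical=[h,E,B,A,F,C]
After op 8 (rotate(+2)): offset=5, physical=[A,F,C,h,E,B], logical=[B,A,F,C,h,E]
After op 9 (swap(2, 5)): offset=5, physical=[A,E,C,h,F,B], logical=[B,A,E,C,h,F]
After op 10 (swap(3, 1)): offset=5, physical=[C,E,A,h,F,B], logical=[B,C,E,A,h,F]
After op 11 (rotate(+3)): offset=2, physical=[C,E,A,h,F,B], logical=[A,h,F,B,C,E]
After op 12 (rotate(-2)): offset=0, physical=[C,E,A,h,F,B], logical=[C,E,A,h,F,B]

Answer: A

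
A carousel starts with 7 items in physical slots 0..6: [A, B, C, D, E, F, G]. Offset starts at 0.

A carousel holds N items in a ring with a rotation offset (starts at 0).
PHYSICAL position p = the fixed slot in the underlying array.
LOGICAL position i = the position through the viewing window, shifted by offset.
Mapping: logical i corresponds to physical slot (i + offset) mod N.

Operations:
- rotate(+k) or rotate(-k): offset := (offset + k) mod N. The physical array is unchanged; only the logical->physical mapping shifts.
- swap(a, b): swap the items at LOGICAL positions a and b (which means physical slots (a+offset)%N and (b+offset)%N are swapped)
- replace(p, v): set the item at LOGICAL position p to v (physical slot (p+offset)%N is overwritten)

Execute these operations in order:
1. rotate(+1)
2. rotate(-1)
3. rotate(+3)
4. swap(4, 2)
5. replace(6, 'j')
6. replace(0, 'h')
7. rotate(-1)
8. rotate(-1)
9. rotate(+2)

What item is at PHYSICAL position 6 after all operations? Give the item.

Answer: G

Derivation:
After op 1 (rotate(+1)): offset=1, physical=[A,B,C,D,E,F,G], logical=[B,C,D,E,F,G,A]
After op 2 (rotate(-1)): offset=0, physical=[A,B,C,D,E,F,G], logical=[A,B,C,D,E,F,G]
After op 3 (rotate(+3)): offset=3, physical=[A,B,C,D,E,F,G], logical=[D,E,F,G,A,B,C]
After op 4 (swap(4, 2)): offset=3, physical=[F,B,C,D,E,A,G], logical=[D,E,A,G,F,B,C]
After op 5 (replace(6, 'j')): offset=3, physical=[F,B,j,D,E,A,G], logical=[D,E,A,G,F,B,j]
After op 6 (replace(0, 'h')): offset=3, physical=[F,B,j,h,E,A,G], logical=[h,E,A,G,F,B,j]
After op 7 (rotate(-1)): offset=2, physical=[F,B,j,h,E,A,G], logical=[j,h,E,A,G,F,B]
After op 8 (rotate(-1)): offset=1, physical=[F,B,j,h,E,A,G], logical=[B,j,h,E,A,G,F]
After op 9 (rotate(+2)): offset=3, physical=[F,B,j,h,E,A,G], logical=[h,E,A,G,F,B,j]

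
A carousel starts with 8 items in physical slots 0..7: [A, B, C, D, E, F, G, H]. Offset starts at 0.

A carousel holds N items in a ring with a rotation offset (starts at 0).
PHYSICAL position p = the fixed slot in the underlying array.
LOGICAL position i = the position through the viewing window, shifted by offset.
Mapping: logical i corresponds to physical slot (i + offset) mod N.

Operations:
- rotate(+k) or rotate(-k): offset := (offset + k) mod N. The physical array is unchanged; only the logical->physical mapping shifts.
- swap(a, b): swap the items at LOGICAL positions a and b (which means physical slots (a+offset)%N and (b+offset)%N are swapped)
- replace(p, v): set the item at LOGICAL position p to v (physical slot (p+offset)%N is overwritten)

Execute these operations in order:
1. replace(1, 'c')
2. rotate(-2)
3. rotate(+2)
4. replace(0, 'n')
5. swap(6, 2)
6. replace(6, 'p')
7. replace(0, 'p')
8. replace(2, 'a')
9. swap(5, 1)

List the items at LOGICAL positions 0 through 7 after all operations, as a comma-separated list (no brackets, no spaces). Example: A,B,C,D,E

Answer: p,F,a,D,E,c,p,H

Derivation:
After op 1 (replace(1, 'c')): offset=0, physical=[A,c,C,D,E,F,G,H], logical=[A,c,C,D,E,F,G,H]
After op 2 (rotate(-2)): offset=6, physical=[A,c,C,D,E,F,G,H], logical=[G,H,A,c,C,D,E,F]
After op 3 (rotate(+2)): offset=0, physical=[A,c,C,D,E,F,G,H], logical=[A,c,C,D,E,F,G,H]
After op 4 (replace(0, 'n')): offset=0, physical=[n,c,C,D,E,F,G,H], logical=[n,c,C,D,E,F,G,H]
After op 5 (swap(6, 2)): offset=0, physical=[n,c,G,D,E,F,C,H], logical=[n,c,G,D,E,F,C,H]
After op 6 (replace(6, 'p')): offset=0, physical=[n,c,G,D,E,F,p,H], logical=[n,c,G,D,E,F,p,H]
After op 7 (replace(0, 'p')): offset=0, physical=[p,c,G,D,E,F,p,H], logical=[p,c,G,D,E,F,p,H]
After op 8 (replace(2, 'a')): offset=0, physical=[p,c,a,D,E,F,p,H], logical=[p,c,a,D,E,F,p,H]
After op 9 (swap(5, 1)): offset=0, physical=[p,F,a,D,E,c,p,H], logical=[p,F,a,D,E,c,p,H]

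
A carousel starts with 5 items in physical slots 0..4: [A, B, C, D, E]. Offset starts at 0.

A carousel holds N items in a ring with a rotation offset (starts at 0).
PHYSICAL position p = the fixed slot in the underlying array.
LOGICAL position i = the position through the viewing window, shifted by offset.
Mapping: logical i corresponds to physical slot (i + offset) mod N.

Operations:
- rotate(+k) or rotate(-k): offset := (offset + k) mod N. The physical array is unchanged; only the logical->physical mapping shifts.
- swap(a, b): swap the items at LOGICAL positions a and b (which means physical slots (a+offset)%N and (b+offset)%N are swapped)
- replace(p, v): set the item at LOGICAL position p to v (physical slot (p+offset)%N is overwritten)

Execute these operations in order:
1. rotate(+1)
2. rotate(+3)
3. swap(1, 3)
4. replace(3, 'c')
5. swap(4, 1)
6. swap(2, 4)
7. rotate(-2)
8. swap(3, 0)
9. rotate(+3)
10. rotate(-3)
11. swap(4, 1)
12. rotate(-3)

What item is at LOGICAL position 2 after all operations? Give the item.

After op 1 (rotate(+1)): offset=1, physical=[A,B,C,D,E], logical=[B,C,D,E,A]
After op 2 (rotate(+3)): offset=4, physical=[A,B,C,D,E], logical=[E,A,B,C,D]
After op 3 (swap(1, 3)): offset=4, physical=[C,B,A,D,E], logical=[E,C,B,A,D]
After op 4 (replace(3, 'c')): offset=4, physical=[C,B,c,D,E], logical=[E,C,B,c,D]
After op 5 (swap(4, 1)): offset=4, physical=[D,B,c,C,E], logical=[E,D,B,c,C]
After op 6 (swap(2, 4)): offset=4, physical=[D,C,c,B,E], logical=[E,D,C,c,B]
After op 7 (rotate(-2)): offset=2, physical=[D,C,c,B,E], logical=[c,B,E,D,C]
After op 8 (swap(3, 0)): offset=2, physical=[c,C,D,B,E], logical=[D,B,E,c,C]
After op 9 (rotate(+3)): offset=0, physical=[c,C,D,B,E], logical=[c,C,D,B,E]
After op 10 (rotate(-3)): offset=2, physical=[c,C,D,B,E], logical=[D,B,E,c,C]
After op 11 (swap(4, 1)): offset=2, physical=[c,B,D,C,E], logical=[D,C,E,c,B]
After op 12 (rotate(-3)): offset=4, physical=[c,B,D,C,E], logical=[E,c,B,D,C]

Answer: B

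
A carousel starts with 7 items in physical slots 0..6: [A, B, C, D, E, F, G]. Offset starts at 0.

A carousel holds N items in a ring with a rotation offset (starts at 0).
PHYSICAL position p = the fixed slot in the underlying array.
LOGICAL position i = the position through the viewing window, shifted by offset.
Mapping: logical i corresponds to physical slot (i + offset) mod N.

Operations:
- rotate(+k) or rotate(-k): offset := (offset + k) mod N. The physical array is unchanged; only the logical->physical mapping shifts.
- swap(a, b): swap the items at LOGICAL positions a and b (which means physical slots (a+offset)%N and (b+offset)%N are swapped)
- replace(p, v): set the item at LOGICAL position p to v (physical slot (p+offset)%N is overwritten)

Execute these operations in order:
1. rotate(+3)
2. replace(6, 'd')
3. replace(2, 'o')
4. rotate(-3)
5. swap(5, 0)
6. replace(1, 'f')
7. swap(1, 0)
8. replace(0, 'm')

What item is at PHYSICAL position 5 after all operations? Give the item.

After op 1 (rotate(+3)): offset=3, physical=[A,B,C,D,E,F,G], logical=[D,E,F,G,A,B,C]
After op 2 (replace(6, 'd')): offset=3, physical=[A,B,d,D,E,F,G], logical=[D,E,F,G,A,B,d]
After op 3 (replace(2, 'o')): offset=3, physical=[A,B,d,D,E,o,G], logical=[D,E,o,G,A,B,d]
After op 4 (rotate(-3)): offset=0, physical=[A,B,d,D,E,o,G], logical=[A,B,d,D,E,o,G]
After op 5 (swap(5, 0)): offset=0, physical=[o,B,d,D,E,A,G], logical=[o,B,d,D,E,A,G]
After op 6 (replace(1, 'f')): offset=0, physical=[o,f,d,D,E,A,G], logical=[o,f,d,D,E,A,G]
After op 7 (swap(1, 0)): offset=0, physical=[f,o,d,D,E,A,G], logical=[f,o,d,D,E,A,G]
After op 8 (replace(0, 'm')): offset=0, physical=[m,o,d,D,E,A,G], logical=[m,o,d,D,E,A,G]

Answer: A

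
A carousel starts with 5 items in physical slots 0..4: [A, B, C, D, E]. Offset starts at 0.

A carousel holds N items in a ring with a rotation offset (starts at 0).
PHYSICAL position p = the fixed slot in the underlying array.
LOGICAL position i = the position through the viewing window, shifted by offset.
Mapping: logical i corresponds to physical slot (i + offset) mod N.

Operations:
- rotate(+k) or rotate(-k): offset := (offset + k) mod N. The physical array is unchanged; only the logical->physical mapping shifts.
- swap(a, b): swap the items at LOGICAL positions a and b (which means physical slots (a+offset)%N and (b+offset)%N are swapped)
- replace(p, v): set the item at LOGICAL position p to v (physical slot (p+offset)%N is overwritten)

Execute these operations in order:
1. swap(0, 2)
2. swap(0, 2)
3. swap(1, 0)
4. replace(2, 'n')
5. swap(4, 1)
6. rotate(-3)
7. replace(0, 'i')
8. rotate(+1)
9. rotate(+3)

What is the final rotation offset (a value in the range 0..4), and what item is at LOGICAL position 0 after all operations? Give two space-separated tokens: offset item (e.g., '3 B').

Answer: 1 E

Derivation:
After op 1 (swap(0, 2)): offset=0, physical=[C,B,A,D,E], logical=[C,B,A,D,E]
After op 2 (swap(0, 2)): offset=0, physical=[A,B,C,D,E], logical=[A,B,C,D,E]
After op 3 (swap(1, 0)): offset=0, physical=[B,A,C,D,E], logical=[B,A,C,D,E]
After op 4 (replace(2, 'n')): offset=0, physical=[B,A,n,D,E], logical=[B,A,n,D,E]
After op 5 (swap(4, 1)): offset=0, physical=[B,E,n,D,A], logical=[B,E,n,D,A]
After op 6 (rotate(-3)): offset=2, physical=[B,E,n,D,A], logical=[n,D,A,B,E]
After op 7 (replace(0, 'i')): offset=2, physical=[B,E,i,D,A], logical=[i,D,A,B,E]
After op 8 (rotate(+1)): offset=3, physical=[B,E,i,D,A], logical=[D,A,B,E,i]
After op 9 (rotate(+3)): offset=1, physical=[B,E,i,D,A], logical=[E,i,D,A,B]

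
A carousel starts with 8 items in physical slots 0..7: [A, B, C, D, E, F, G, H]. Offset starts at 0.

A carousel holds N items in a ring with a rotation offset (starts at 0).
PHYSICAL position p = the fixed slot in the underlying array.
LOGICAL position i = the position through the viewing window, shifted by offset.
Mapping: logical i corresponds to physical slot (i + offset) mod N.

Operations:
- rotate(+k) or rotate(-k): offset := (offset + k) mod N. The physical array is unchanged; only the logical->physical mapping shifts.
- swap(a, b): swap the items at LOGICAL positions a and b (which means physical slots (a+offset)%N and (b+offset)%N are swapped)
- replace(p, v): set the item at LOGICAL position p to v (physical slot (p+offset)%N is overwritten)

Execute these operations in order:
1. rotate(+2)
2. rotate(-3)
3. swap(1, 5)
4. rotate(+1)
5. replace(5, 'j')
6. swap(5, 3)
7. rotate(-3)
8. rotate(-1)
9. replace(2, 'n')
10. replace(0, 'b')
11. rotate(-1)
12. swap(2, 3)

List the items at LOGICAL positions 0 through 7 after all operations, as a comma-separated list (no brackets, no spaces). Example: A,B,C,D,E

After op 1 (rotate(+2)): offset=2, physical=[A,B,C,D,E,F,G,H], logical=[C,D,E,F,G,H,A,B]
After op 2 (rotate(-3)): offset=7, physical=[A,B,C,D,E,F,G,H], logical=[H,A,B,C,D,E,F,G]
After op 3 (swap(1, 5)): offset=7, physical=[E,B,C,D,A,F,G,H], logical=[H,E,B,C,D,A,F,G]
After op 4 (rotate(+1)): offset=0, physical=[E,B,C,D,A,F,G,H], logical=[E,B,C,D,A,F,G,H]
After op 5 (replace(5, 'j')): offset=0, physical=[E,B,C,D,A,j,G,H], logical=[E,B,C,D,A,j,G,H]
After op 6 (swap(5, 3)): offset=0, physical=[E,B,C,j,A,D,G,H], logical=[E,B,C,j,A,D,G,H]
After op 7 (rotate(-3)): offset=5, physical=[E,B,C,j,A,D,G,H], logical=[D,G,H,E,B,C,j,A]
After op 8 (rotate(-1)): offset=4, physical=[E,B,C,j,A,D,G,H], logical=[A,D,G,H,E,B,C,j]
After op 9 (replace(2, 'n')): offset=4, physical=[E,B,C,j,A,D,n,H], logical=[A,D,n,H,E,B,C,j]
After op 10 (replace(0, 'b')): offset=4, physical=[E,B,C,j,b,D,n,H], logical=[b,D,n,H,E,B,C,j]
After op 11 (rotate(-1)): offset=3, physical=[E,B,C,j,b,D,n,H], logical=[j,b,D,n,H,E,B,C]
After op 12 (swap(2, 3)): offset=3, physical=[E,B,C,j,b,n,D,H], logical=[j,b,n,D,H,E,B,C]

Answer: j,b,n,D,H,E,B,C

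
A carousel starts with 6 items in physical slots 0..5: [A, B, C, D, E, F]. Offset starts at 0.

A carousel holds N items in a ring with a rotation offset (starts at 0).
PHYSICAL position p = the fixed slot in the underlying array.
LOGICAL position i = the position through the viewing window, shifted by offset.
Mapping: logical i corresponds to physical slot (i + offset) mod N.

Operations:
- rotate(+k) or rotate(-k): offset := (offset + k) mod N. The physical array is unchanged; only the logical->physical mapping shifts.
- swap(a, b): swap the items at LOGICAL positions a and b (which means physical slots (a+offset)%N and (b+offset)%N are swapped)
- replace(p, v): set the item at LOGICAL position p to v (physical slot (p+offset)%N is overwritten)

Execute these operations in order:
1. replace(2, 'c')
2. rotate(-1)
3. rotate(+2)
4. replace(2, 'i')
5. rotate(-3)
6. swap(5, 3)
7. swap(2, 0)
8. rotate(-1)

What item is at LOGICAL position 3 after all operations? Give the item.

After op 1 (replace(2, 'c')): offset=0, physical=[A,B,c,D,E,F], logical=[A,B,c,D,E,F]
After op 2 (rotate(-1)): offset=5, physical=[A,B,c,D,E,F], logical=[F,A,B,c,D,E]
After op 3 (rotate(+2)): offset=1, physical=[A,B,c,D,E,F], logical=[B,c,D,E,F,A]
After op 4 (replace(2, 'i')): offset=1, physical=[A,B,c,i,E,F], logical=[B,c,i,E,F,A]
After op 5 (rotate(-3)): offset=4, physical=[A,B,c,i,E,F], logical=[E,F,A,B,c,i]
After op 6 (swap(5, 3)): offset=4, physical=[A,i,c,B,E,F], logical=[E,F,A,i,c,B]
After op 7 (swap(2, 0)): offset=4, physical=[E,i,c,B,A,F], logical=[A,F,E,i,c,B]
After op 8 (rotate(-1)): offset=3, physical=[E,i,c,B,A,F], logical=[B,A,F,E,i,c]

Answer: E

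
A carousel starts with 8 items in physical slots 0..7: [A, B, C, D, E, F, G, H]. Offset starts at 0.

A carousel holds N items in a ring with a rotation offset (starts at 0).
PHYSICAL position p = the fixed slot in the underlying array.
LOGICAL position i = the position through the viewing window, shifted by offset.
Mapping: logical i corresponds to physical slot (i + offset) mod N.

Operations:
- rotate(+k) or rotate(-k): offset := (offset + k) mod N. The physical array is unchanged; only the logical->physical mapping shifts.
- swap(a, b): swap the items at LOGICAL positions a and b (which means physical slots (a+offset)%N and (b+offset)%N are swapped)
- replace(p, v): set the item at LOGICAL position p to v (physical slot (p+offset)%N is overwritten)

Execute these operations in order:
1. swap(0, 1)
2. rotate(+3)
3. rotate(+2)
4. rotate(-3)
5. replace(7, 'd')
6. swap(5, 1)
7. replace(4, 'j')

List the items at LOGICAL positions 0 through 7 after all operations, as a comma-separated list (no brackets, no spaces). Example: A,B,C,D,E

Answer: C,H,E,F,j,D,B,d

Derivation:
After op 1 (swap(0, 1)): offset=0, physical=[B,A,C,D,E,F,G,H], logical=[B,A,C,D,E,F,G,H]
After op 2 (rotate(+3)): offset=3, physical=[B,A,C,D,E,F,G,H], logical=[D,E,F,G,H,B,A,C]
After op 3 (rotate(+2)): offset=5, physical=[B,A,C,D,E,F,G,H], logical=[F,G,H,B,A,C,D,E]
After op 4 (rotate(-3)): offset=2, physical=[B,A,C,D,E,F,G,H], logical=[C,D,E,F,G,H,B,A]
After op 5 (replace(7, 'd')): offset=2, physical=[B,d,C,D,E,F,G,H], logical=[C,D,E,F,G,H,B,d]
After op 6 (swap(5, 1)): offset=2, physical=[B,d,C,H,E,F,G,D], logical=[C,H,E,F,G,D,B,d]
After op 7 (replace(4, 'j')): offset=2, physical=[B,d,C,H,E,F,j,D], logical=[C,H,E,F,j,D,B,d]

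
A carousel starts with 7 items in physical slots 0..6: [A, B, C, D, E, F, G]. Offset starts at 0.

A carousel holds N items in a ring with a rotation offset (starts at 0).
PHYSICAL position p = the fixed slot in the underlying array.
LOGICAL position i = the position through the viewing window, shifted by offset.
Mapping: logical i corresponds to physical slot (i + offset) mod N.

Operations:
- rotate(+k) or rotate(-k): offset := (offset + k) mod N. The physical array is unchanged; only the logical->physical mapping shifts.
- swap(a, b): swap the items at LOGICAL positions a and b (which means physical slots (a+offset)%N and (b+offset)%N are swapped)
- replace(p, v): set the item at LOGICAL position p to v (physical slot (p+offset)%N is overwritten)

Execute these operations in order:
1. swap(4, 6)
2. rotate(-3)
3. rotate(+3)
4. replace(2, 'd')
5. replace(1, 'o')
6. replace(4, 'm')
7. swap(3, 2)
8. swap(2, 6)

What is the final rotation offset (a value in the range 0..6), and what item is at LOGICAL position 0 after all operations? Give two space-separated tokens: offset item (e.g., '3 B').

After op 1 (swap(4, 6)): offset=0, physical=[A,B,C,D,G,F,E], logical=[A,B,C,D,G,F,E]
After op 2 (rotate(-3)): offset=4, physical=[A,B,C,D,G,F,E], logical=[G,F,E,A,B,C,D]
After op 3 (rotate(+3)): offset=0, physical=[A,B,C,D,G,F,E], logical=[A,B,C,D,G,F,E]
After op 4 (replace(2, 'd')): offset=0, physical=[A,B,d,D,G,F,E], logical=[A,B,d,D,G,F,E]
After op 5 (replace(1, 'o')): offset=0, physical=[A,o,d,D,G,F,E], logical=[A,o,d,D,G,F,E]
After op 6 (replace(4, 'm')): offset=0, physical=[A,o,d,D,m,F,E], logical=[A,o,d,D,m,F,E]
After op 7 (swap(3, 2)): offset=0, physical=[A,o,D,d,m,F,E], logical=[A,o,D,d,m,F,E]
After op 8 (swap(2, 6)): offset=0, physical=[A,o,E,d,m,F,D], logical=[A,o,E,d,m,F,D]

Answer: 0 A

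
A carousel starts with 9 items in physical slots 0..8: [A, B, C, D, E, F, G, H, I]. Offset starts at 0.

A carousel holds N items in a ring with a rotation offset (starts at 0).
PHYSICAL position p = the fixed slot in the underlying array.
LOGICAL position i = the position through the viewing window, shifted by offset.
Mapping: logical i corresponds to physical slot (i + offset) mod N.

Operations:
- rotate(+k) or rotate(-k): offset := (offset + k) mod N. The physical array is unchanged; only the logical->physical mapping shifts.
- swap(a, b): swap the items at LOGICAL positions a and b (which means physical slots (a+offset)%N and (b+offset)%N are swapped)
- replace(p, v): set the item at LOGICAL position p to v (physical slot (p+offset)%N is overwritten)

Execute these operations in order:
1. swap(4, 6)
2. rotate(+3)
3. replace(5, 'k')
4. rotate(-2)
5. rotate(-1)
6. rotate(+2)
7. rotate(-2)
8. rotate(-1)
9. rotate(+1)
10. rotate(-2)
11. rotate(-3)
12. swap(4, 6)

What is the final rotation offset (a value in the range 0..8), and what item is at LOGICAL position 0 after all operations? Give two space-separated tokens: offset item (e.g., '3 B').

After op 1 (swap(4, 6)): offset=0, physical=[A,B,C,D,G,F,E,H,I], logical=[A,B,C,D,G,F,E,H,I]
After op 2 (rotate(+3)): offset=3, physical=[A,B,C,D,G,F,E,H,I], logical=[D,G,F,E,H,I,A,B,C]
After op 3 (replace(5, 'k')): offset=3, physical=[A,B,C,D,G,F,E,H,k], logical=[D,G,F,E,H,k,A,B,C]
After op 4 (rotate(-2)): offset=1, physical=[A,B,C,D,G,F,E,H,k], logical=[B,C,D,G,F,E,H,k,A]
After op 5 (rotate(-1)): offset=0, physical=[A,B,C,D,G,F,E,H,k], logical=[A,B,C,D,G,F,E,H,k]
After op 6 (rotate(+2)): offset=2, physical=[A,B,C,D,G,F,E,H,k], logical=[C,D,G,F,E,H,k,A,B]
After op 7 (rotate(-2)): offset=0, physical=[A,B,C,D,G,F,E,H,k], logical=[A,B,C,D,G,F,E,H,k]
After op 8 (rotate(-1)): offset=8, physical=[A,B,C,D,G,F,E,H,k], logical=[k,A,B,C,D,G,F,E,H]
After op 9 (rotate(+1)): offset=0, physical=[A,B,C,D,G,F,E,H,k], logical=[A,B,C,D,G,F,E,H,k]
After op 10 (rotate(-2)): offset=7, physical=[A,B,C,D,G,F,E,H,k], logical=[H,k,A,B,C,D,G,F,E]
After op 11 (rotate(-3)): offset=4, physical=[A,B,C,D,G,F,E,H,k], logical=[G,F,E,H,k,A,B,C,D]
After op 12 (swap(4, 6)): offset=4, physical=[A,k,C,D,G,F,E,H,B], logical=[G,F,E,H,B,A,k,C,D]

Answer: 4 G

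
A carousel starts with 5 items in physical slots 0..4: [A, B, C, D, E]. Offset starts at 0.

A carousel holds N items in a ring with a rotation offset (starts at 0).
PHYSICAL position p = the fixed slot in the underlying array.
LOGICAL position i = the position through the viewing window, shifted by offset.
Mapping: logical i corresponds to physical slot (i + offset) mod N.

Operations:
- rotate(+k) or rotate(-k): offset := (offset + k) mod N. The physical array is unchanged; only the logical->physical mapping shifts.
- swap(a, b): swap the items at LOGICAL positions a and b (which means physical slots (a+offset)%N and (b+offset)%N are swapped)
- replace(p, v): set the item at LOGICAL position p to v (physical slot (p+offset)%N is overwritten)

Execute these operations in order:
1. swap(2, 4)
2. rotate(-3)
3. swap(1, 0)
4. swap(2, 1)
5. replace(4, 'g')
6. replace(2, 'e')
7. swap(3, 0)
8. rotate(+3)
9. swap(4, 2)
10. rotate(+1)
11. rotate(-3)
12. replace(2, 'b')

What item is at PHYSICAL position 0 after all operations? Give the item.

After op 1 (swap(2, 4)): offset=0, physical=[A,B,E,D,C], logical=[A,B,E,D,C]
After op 2 (rotate(-3)): offset=2, physical=[A,B,E,D,C], logical=[E,D,C,A,B]
After op 3 (swap(1, 0)): offset=2, physical=[A,B,D,E,C], logical=[D,E,C,A,B]
After op 4 (swap(2, 1)): offset=2, physical=[A,B,D,C,E], logical=[D,C,E,A,B]
After op 5 (replace(4, 'g')): offset=2, physical=[A,g,D,C,E], logical=[D,C,E,A,g]
After op 6 (replace(2, 'e')): offset=2, physical=[A,g,D,C,e], logical=[D,C,e,A,g]
After op 7 (swap(3, 0)): offset=2, physical=[D,g,A,C,e], logical=[A,C,e,D,g]
After op 8 (rotate(+3)): offset=0, physical=[D,g,A,C,e], logical=[D,g,A,C,e]
After op 9 (swap(4, 2)): offset=0, physical=[D,g,e,C,A], logical=[D,g,e,C,A]
After op 10 (rotate(+1)): offset=1, physical=[D,g,e,C,A], logical=[g,e,C,A,D]
After op 11 (rotate(-3)): offset=3, physical=[D,g,e,C,A], logical=[C,A,D,g,e]
After op 12 (replace(2, 'b')): offset=3, physical=[b,g,e,C,A], logical=[C,A,b,g,e]

Answer: b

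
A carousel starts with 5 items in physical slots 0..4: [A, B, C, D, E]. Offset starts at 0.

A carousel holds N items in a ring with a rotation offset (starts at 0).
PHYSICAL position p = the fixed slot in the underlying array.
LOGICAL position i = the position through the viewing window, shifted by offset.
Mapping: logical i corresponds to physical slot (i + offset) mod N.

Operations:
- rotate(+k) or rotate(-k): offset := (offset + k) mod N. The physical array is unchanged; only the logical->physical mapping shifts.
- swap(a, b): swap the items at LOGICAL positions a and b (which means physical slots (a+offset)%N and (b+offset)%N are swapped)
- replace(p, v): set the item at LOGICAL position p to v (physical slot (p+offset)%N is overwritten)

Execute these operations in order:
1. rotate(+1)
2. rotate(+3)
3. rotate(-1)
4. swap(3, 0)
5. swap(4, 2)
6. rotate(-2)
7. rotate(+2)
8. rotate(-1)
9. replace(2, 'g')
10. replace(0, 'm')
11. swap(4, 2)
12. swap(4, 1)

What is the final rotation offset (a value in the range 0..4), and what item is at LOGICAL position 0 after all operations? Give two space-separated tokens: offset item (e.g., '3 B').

After op 1 (rotate(+1)): offset=1, physical=[A,B,C,D,E], logical=[B,C,D,E,A]
After op 2 (rotate(+3)): offset=4, physical=[A,B,C,D,E], logical=[E,A,B,C,D]
After op 3 (rotate(-1)): offset=3, physical=[A,B,C,D,E], logical=[D,E,A,B,C]
After op 4 (swap(3, 0)): offset=3, physical=[A,D,C,B,E], logical=[B,E,A,D,C]
After op 5 (swap(4, 2)): offset=3, physical=[C,D,A,B,E], logical=[B,E,C,D,A]
After op 6 (rotate(-2)): offset=1, physical=[C,D,A,B,E], logical=[D,A,B,E,C]
After op 7 (rotate(+2)): offset=3, physical=[C,D,A,B,E], logical=[B,E,C,D,A]
After op 8 (rotate(-1)): offset=2, physical=[C,D,A,B,E], logical=[A,B,E,C,D]
After op 9 (replace(2, 'g')): offset=2, physical=[C,D,A,B,g], logical=[A,B,g,C,D]
After op 10 (replace(0, 'm')): offset=2, physical=[C,D,m,B,g], logical=[m,B,g,C,D]
After op 11 (swap(4, 2)): offset=2, physical=[C,g,m,B,D], logical=[m,B,D,C,g]
After op 12 (swap(4, 1)): offset=2, physical=[C,B,m,g,D], logical=[m,g,D,C,B]

Answer: 2 m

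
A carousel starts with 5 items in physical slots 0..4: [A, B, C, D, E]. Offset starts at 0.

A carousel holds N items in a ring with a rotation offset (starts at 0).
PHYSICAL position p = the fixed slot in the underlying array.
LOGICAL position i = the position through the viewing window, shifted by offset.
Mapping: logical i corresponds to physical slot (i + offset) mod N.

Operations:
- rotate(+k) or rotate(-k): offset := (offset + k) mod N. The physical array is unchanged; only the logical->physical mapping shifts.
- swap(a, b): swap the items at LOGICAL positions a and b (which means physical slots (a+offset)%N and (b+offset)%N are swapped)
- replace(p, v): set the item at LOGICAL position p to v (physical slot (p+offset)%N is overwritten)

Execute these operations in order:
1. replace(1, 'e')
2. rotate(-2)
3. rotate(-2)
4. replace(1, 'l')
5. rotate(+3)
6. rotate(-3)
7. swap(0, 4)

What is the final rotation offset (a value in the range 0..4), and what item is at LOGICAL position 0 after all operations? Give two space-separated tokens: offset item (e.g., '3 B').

After op 1 (replace(1, 'e')): offset=0, physical=[A,e,C,D,E], logical=[A,e,C,D,E]
After op 2 (rotate(-2)): offset=3, physical=[A,e,C,D,E], logical=[D,E,A,e,C]
After op 3 (rotate(-2)): offset=1, physical=[A,e,C,D,E], logical=[e,C,D,E,A]
After op 4 (replace(1, 'l')): offset=1, physical=[A,e,l,D,E], logical=[e,l,D,E,A]
After op 5 (rotate(+3)): offset=4, physical=[A,e,l,D,E], logical=[E,A,e,l,D]
After op 6 (rotate(-3)): offset=1, physical=[A,e,l,D,E], logical=[e,l,D,E,A]
After op 7 (swap(0, 4)): offset=1, physical=[e,A,l,D,E], logical=[A,l,D,E,e]

Answer: 1 A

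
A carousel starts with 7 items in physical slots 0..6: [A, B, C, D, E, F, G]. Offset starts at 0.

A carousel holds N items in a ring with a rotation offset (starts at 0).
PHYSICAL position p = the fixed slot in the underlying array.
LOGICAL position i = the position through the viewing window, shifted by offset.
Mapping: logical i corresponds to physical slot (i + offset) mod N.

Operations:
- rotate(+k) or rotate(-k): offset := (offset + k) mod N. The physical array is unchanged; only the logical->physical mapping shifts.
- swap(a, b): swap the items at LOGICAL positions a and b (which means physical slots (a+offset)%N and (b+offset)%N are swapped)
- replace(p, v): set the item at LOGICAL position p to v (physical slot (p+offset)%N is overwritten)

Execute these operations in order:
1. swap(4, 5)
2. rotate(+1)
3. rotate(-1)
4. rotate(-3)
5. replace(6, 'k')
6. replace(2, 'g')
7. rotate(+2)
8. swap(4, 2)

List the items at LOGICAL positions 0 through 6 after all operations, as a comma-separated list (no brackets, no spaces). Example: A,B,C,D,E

After op 1 (swap(4, 5)): offset=0, physical=[A,B,C,D,F,E,G], logical=[A,B,C,D,F,E,G]
After op 2 (rotate(+1)): offset=1, physical=[A,B,C,D,F,E,G], logical=[B,C,D,F,E,G,A]
After op 3 (rotate(-1)): offset=0, physical=[A,B,C,D,F,E,G], logical=[A,B,C,D,F,E,G]
After op 4 (rotate(-3)): offset=4, physical=[A,B,C,D,F,E,G], logical=[F,E,G,A,B,C,D]
After op 5 (replace(6, 'k')): offset=4, physical=[A,B,C,k,F,E,G], logical=[F,E,G,A,B,C,k]
After op 6 (replace(2, 'g')): offset=4, physical=[A,B,C,k,F,E,g], logical=[F,E,g,A,B,C,k]
After op 7 (rotate(+2)): offset=6, physical=[A,B,C,k,F,E,g], logical=[g,A,B,C,k,F,E]
After op 8 (swap(4, 2)): offset=6, physical=[A,k,C,B,F,E,g], logical=[g,A,k,C,B,F,E]

Answer: g,A,k,C,B,F,E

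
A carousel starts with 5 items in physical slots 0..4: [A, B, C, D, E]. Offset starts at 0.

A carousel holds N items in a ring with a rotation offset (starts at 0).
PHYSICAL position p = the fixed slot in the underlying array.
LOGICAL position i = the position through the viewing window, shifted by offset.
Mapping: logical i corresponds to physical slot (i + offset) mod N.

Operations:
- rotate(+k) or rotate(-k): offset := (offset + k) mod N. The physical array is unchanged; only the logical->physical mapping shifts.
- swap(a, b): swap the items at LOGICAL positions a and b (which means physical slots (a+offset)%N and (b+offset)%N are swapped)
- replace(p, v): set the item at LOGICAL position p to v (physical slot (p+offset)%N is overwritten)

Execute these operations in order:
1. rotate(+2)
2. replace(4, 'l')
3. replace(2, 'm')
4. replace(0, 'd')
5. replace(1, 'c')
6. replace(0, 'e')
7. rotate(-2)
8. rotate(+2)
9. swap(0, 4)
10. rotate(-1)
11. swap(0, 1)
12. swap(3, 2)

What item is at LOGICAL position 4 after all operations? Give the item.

After op 1 (rotate(+2)): offset=2, physical=[A,B,C,D,E], logical=[C,D,E,A,B]
After op 2 (replace(4, 'l')): offset=2, physical=[A,l,C,D,E], logical=[C,D,E,A,l]
After op 3 (replace(2, 'm')): offset=2, physical=[A,l,C,D,m], logical=[C,D,m,A,l]
After op 4 (replace(0, 'd')): offset=2, physical=[A,l,d,D,m], logical=[d,D,m,A,l]
After op 5 (replace(1, 'c')): offset=2, physical=[A,l,d,c,m], logical=[d,c,m,A,l]
After op 6 (replace(0, 'e')): offset=2, physical=[A,l,e,c,m], logical=[e,c,m,A,l]
After op 7 (rotate(-2)): offset=0, physical=[A,l,e,c,m], logical=[A,l,e,c,m]
After op 8 (rotate(+2)): offset=2, physical=[A,l,e,c,m], logical=[e,c,m,A,l]
After op 9 (swap(0, 4)): offset=2, physical=[A,e,l,c,m], logical=[l,c,m,A,e]
After op 10 (rotate(-1)): offset=1, physical=[A,e,l,c,m], logical=[e,l,c,m,A]
After op 11 (swap(0, 1)): offset=1, physical=[A,l,e,c,m], logical=[l,e,c,m,A]
After op 12 (swap(3, 2)): offset=1, physical=[A,l,e,m,c], logical=[l,e,m,c,A]

Answer: A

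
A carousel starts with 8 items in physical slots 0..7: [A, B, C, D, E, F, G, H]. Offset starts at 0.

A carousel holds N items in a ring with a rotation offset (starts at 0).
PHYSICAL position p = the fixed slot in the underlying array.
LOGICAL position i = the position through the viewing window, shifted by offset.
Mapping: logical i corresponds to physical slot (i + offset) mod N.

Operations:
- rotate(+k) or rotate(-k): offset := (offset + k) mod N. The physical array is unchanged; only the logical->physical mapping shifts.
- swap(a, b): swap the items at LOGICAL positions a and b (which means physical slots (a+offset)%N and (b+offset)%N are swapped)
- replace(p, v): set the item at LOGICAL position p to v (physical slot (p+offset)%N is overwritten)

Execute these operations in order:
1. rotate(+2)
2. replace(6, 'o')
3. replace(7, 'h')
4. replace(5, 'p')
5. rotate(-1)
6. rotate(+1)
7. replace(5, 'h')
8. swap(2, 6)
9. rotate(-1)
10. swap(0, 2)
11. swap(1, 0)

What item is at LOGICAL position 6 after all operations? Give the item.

Answer: h

Derivation:
After op 1 (rotate(+2)): offset=2, physical=[A,B,C,D,E,F,G,H], logical=[C,D,E,F,G,H,A,B]
After op 2 (replace(6, 'o')): offset=2, physical=[o,B,C,D,E,F,G,H], logical=[C,D,E,F,G,H,o,B]
After op 3 (replace(7, 'h')): offset=2, physical=[o,h,C,D,E,F,G,H], logical=[C,D,E,F,G,H,o,h]
After op 4 (replace(5, 'p')): offset=2, physical=[o,h,C,D,E,F,G,p], logical=[C,D,E,F,G,p,o,h]
After op 5 (rotate(-1)): offset=1, physical=[o,h,C,D,E,F,G,p], logical=[h,C,D,E,F,G,p,o]
After op 6 (rotate(+1)): offset=2, physical=[o,h,C,D,E,F,G,p], logical=[C,D,E,F,G,p,o,h]
After op 7 (replace(5, 'h')): offset=2, physical=[o,h,C,D,E,F,G,h], logical=[C,D,E,F,G,h,o,h]
After op 8 (swap(2, 6)): offset=2, physical=[E,h,C,D,o,F,G,h], logical=[C,D,o,F,G,h,E,h]
After op 9 (rotate(-1)): offset=1, physical=[E,h,C,D,o,F,G,h], logical=[h,C,D,o,F,G,h,E]
After op 10 (swap(0, 2)): offset=1, physical=[E,D,C,h,o,F,G,h], logical=[D,C,h,o,F,G,h,E]
After op 11 (swap(1, 0)): offset=1, physical=[E,C,D,h,o,F,G,h], logical=[C,D,h,o,F,G,h,E]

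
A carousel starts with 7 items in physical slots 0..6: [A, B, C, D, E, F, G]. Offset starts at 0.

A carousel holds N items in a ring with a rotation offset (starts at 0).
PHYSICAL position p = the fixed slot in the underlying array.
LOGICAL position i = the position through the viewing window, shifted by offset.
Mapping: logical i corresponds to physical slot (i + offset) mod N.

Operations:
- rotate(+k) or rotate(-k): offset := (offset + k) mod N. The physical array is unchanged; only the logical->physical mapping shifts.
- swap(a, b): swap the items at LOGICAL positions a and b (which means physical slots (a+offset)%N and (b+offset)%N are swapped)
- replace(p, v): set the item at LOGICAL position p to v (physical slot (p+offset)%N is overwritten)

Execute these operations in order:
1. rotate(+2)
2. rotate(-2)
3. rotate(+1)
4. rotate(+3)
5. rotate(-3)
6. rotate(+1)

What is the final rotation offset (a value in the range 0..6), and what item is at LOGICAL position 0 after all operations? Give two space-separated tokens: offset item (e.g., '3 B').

After op 1 (rotate(+2)): offset=2, physical=[A,B,C,D,E,F,G], logical=[C,D,E,F,G,A,B]
After op 2 (rotate(-2)): offset=0, physical=[A,B,C,D,E,F,G], logical=[A,B,C,D,E,F,G]
After op 3 (rotate(+1)): offset=1, physical=[A,B,C,D,E,F,G], logical=[B,C,D,E,F,G,A]
After op 4 (rotate(+3)): offset=4, physical=[A,B,C,D,E,F,G], logical=[E,F,G,A,B,C,D]
After op 5 (rotate(-3)): offset=1, physical=[A,B,C,D,E,F,G], logical=[B,C,D,E,F,G,A]
After op 6 (rotate(+1)): offset=2, physical=[A,B,C,D,E,F,G], logical=[C,D,E,F,G,A,B]

Answer: 2 C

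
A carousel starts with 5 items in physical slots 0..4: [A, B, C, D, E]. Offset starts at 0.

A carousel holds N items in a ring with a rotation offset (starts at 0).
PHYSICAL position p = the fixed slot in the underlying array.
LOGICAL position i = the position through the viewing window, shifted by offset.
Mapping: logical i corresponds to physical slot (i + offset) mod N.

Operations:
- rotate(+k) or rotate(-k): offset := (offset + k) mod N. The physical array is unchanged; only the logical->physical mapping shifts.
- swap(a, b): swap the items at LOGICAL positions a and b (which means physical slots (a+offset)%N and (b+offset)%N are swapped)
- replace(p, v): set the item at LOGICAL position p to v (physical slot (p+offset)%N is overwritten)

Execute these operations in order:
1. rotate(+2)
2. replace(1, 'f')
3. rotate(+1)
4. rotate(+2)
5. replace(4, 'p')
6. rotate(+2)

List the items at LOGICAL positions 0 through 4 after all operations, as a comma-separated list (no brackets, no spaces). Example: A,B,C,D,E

Answer: C,f,p,A,B

Derivation:
After op 1 (rotate(+2)): offset=2, physical=[A,B,C,D,E], logical=[C,D,E,A,B]
After op 2 (replace(1, 'f')): offset=2, physical=[A,B,C,f,E], logical=[C,f,E,A,B]
After op 3 (rotate(+1)): offset=3, physical=[A,B,C,f,E], logical=[f,E,A,B,C]
After op 4 (rotate(+2)): offset=0, physical=[A,B,C,f,E], logical=[A,B,C,f,E]
After op 5 (replace(4, 'p')): offset=0, physical=[A,B,C,f,p], logical=[A,B,C,f,p]
After op 6 (rotate(+2)): offset=2, physical=[A,B,C,f,p], logical=[C,f,p,A,B]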